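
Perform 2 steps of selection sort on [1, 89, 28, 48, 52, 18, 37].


Initial: [1, 89, 28, 48, 52, 18, 37]
Step 1: min=1 at 0
  Swap: [1, 89, 28, 48, 52, 18, 37]
Step 2: min=18 at 5
  Swap: [1, 18, 28, 48, 52, 89, 37]

After 2 steps: [1, 18, 28, 48, 52, 89, 37]


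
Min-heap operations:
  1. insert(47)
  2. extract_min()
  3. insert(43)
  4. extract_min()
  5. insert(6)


insert(47) -> [47]
extract_min()->47, []
insert(43) -> [43]
extract_min()->43, []
insert(6) -> [6]

Final heap: [6]


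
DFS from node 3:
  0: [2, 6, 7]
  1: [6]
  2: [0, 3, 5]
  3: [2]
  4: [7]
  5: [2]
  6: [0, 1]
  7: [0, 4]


Visit 3, push [2]
Visit 2, push [5, 0]
Visit 0, push [7, 6]
Visit 6, push [1]
Visit 1, push []
Visit 7, push [4]
Visit 4, push []
Visit 5, push []

DFS order: [3, 2, 0, 6, 1, 7, 4, 5]


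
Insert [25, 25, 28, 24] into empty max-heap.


Insert 25: [25]
Insert 25: [25, 25]
Insert 28: [28, 25, 25]
Insert 24: [28, 25, 25, 24]

Final heap: [28, 25, 25, 24]


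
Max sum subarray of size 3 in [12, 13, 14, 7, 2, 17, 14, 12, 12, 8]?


[0:3]: 39
[1:4]: 34
[2:5]: 23
[3:6]: 26
[4:7]: 33
[5:8]: 43
[6:9]: 38
[7:10]: 32

Max: 43 at [5:8]


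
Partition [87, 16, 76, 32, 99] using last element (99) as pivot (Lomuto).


Pivot: 99
  87 <= 99: advance i (no swap)
  16 <= 99: advance i (no swap)
  76 <= 99: advance i (no swap)
  32 <= 99: advance i (no swap)
Place pivot at 4: [87, 16, 76, 32, 99]

Partitioned: [87, 16, 76, 32, 99]


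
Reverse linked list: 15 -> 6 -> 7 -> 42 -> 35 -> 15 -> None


Step 1: curr=15, set curr.next=prev(None) | reversed so far: 15
Step 2: curr=6, set curr.next=prev(15) | reversed so far: 6 -> 15
Step 3: curr=7, set curr.next=prev(6) | reversed so far: 7 -> 6 -> 15
Step 4: curr=42, set curr.next=prev(7) | reversed so far: 42 -> 7 -> 6 -> 15
Step 5: curr=35, set curr.next=prev(42) | reversed so far: 35 -> 42 -> 7 -> 6 -> 15
Step 6: curr=15, set curr.next=prev(35) | reversed so far: 15 -> 35 -> 42 -> 7 -> 6 -> 15

15 -> 35 -> 42 -> 7 -> 6 -> 15 -> None


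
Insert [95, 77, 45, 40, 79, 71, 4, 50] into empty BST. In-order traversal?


Insert 95: root
Insert 77: L from 95
Insert 45: L from 95 -> L from 77
Insert 40: L from 95 -> L from 77 -> L from 45
Insert 79: L from 95 -> R from 77
Insert 71: L from 95 -> L from 77 -> R from 45
Insert 4: L from 95 -> L from 77 -> L from 45 -> L from 40
Insert 50: L from 95 -> L from 77 -> R from 45 -> L from 71

In-order: [4, 40, 45, 50, 71, 77, 79, 95]


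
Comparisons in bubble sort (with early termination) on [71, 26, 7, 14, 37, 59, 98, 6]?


Algorithm: bubble sort (with early termination)
Input: [71, 26, 7, 14, 37, 59, 98, 6]
Sorted: [6, 7, 14, 26, 37, 59, 71, 98]

28


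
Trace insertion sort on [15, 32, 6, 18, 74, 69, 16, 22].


Initial: [15, 32, 6, 18, 74, 69, 16, 22]
Insert 32: [15, 32, 6, 18, 74, 69, 16, 22]
Insert 6: [6, 15, 32, 18, 74, 69, 16, 22]
Insert 18: [6, 15, 18, 32, 74, 69, 16, 22]
Insert 74: [6, 15, 18, 32, 74, 69, 16, 22]
Insert 69: [6, 15, 18, 32, 69, 74, 16, 22]
Insert 16: [6, 15, 16, 18, 32, 69, 74, 22]
Insert 22: [6, 15, 16, 18, 22, 32, 69, 74]

Sorted: [6, 15, 16, 18, 22, 32, 69, 74]


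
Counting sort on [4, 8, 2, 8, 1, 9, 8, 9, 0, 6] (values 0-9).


Input: [4, 8, 2, 8, 1, 9, 8, 9, 0, 6]
Counts: [1, 1, 1, 0, 1, 0, 1, 0, 3, 2]

Sorted: [0, 1, 2, 4, 6, 8, 8, 8, 9, 9]


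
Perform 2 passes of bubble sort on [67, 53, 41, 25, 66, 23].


Initial: [67, 53, 41, 25, 66, 23]
Pass 1: [53, 41, 25, 66, 23, 67] (5 swaps)
Pass 2: [41, 25, 53, 23, 66, 67] (3 swaps)

After 2 passes: [41, 25, 53, 23, 66, 67]


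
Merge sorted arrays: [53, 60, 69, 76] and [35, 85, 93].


Take 35 from B
Take 53 from A
Take 60 from A
Take 69 from A
Take 76 from A

Merged: [35, 53, 60, 69, 76, 85, 93]


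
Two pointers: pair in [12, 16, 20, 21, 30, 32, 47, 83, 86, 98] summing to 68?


lo=0(12)+hi=9(98)=110
lo=0(12)+hi=8(86)=98
lo=0(12)+hi=7(83)=95
lo=0(12)+hi=6(47)=59
lo=1(16)+hi=6(47)=63
lo=2(20)+hi=6(47)=67
lo=3(21)+hi=6(47)=68

Yes: 21+47=68


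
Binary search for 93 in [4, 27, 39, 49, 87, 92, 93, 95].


Step 1: lo=0, hi=7, mid=3, val=49
Step 2: lo=4, hi=7, mid=5, val=92
Step 3: lo=6, hi=7, mid=6, val=93

Found at index 6


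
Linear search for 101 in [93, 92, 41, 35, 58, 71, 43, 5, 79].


i=0: 93!=101
i=1: 92!=101
i=2: 41!=101
i=3: 35!=101
i=4: 58!=101
i=5: 71!=101
i=6: 43!=101
i=7: 5!=101
i=8: 79!=101

Not found, 9 comps


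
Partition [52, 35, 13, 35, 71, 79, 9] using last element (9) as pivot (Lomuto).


Pivot: 9
Place pivot at 0: [9, 35, 13, 35, 71, 79, 52]

Partitioned: [9, 35, 13, 35, 71, 79, 52]


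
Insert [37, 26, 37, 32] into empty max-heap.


Insert 37: [37]
Insert 26: [37, 26]
Insert 37: [37, 26, 37]
Insert 32: [37, 32, 37, 26]

Final heap: [37, 32, 37, 26]


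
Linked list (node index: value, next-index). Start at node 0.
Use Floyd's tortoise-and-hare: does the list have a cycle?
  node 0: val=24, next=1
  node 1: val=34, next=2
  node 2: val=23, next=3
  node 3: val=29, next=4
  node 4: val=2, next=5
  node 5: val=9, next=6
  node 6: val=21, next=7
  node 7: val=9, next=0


Floyd's tortoise (slow, +1) and hare (fast, +2):
  init: slow=0, fast=0
  step 1: slow=1, fast=2
  step 2: slow=2, fast=4
  step 3: slow=3, fast=6
  step 4: slow=4, fast=0
  step 5: slow=5, fast=2
  step 6: slow=6, fast=4
  step 7: slow=7, fast=6
  step 8: slow=0, fast=0
  slow == fast at node 0: cycle detected

Cycle: yes


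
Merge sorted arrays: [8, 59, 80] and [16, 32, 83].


Take 8 from A
Take 16 from B
Take 32 from B
Take 59 from A
Take 80 from A

Merged: [8, 16, 32, 59, 80, 83]


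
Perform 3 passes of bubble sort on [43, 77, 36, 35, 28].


Initial: [43, 77, 36, 35, 28]
Pass 1: [43, 36, 35, 28, 77] (3 swaps)
Pass 2: [36, 35, 28, 43, 77] (3 swaps)
Pass 3: [35, 28, 36, 43, 77] (2 swaps)

After 3 passes: [35, 28, 36, 43, 77]


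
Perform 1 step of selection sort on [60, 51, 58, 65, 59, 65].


Initial: [60, 51, 58, 65, 59, 65]
Step 1: min=51 at 1
  Swap: [51, 60, 58, 65, 59, 65]

After 1 step: [51, 60, 58, 65, 59, 65]


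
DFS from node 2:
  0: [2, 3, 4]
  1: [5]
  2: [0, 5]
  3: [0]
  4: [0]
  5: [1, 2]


Visit 2, push [5, 0]
Visit 0, push [4, 3]
Visit 3, push []
Visit 4, push []
Visit 5, push [1]
Visit 1, push []

DFS order: [2, 0, 3, 4, 5, 1]


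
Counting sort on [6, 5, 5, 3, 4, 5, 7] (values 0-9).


Input: [6, 5, 5, 3, 4, 5, 7]
Counts: [0, 0, 0, 1, 1, 3, 1, 1, 0, 0]

Sorted: [3, 4, 5, 5, 5, 6, 7]


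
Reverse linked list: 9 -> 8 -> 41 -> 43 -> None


Step 1: curr=9, set curr.next=prev(None) | reversed so far: 9
Step 2: curr=8, set curr.next=prev(9) | reversed so far: 8 -> 9
Step 3: curr=41, set curr.next=prev(8) | reversed so far: 41 -> 8 -> 9
Step 4: curr=43, set curr.next=prev(41) | reversed so far: 43 -> 41 -> 8 -> 9

43 -> 41 -> 8 -> 9 -> None


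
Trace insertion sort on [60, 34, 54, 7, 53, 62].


Initial: [60, 34, 54, 7, 53, 62]
Insert 34: [34, 60, 54, 7, 53, 62]
Insert 54: [34, 54, 60, 7, 53, 62]
Insert 7: [7, 34, 54, 60, 53, 62]
Insert 53: [7, 34, 53, 54, 60, 62]
Insert 62: [7, 34, 53, 54, 60, 62]

Sorted: [7, 34, 53, 54, 60, 62]


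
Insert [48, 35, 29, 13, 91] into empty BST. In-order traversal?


Insert 48: root
Insert 35: L from 48
Insert 29: L from 48 -> L from 35
Insert 13: L from 48 -> L from 35 -> L from 29
Insert 91: R from 48

In-order: [13, 29, 35, 48, 91]


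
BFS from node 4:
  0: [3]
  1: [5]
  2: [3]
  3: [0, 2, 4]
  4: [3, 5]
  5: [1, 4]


Visit 4, enqueue [3, 5]
Visit 3, enqueue [0, 2]
Visit 5, enqueue [1]
Visit 0, enqueue []
Visit 2, enqueue []
Visit 1, enqueue []

BFS order: [4, 3, 5, 0, 2, 1]


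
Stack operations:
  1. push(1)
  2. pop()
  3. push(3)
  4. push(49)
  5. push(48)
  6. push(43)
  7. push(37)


push(1) -> [1]
pop()->1, []
push(3) -> [3]
push(49) -> [3, 49]
push(48) -> [3, 49, 48]
push(43) -> [3, 49, 48, 43]
push(37) -> [3, 49, 48, 43, 37]

Final stack: [3, 49, 48, 43, 37]


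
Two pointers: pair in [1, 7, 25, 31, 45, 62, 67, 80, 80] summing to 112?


lo=0(1)+hi=8(80)=81
lo=1(7)+hi=8(80)=87
lo=2(25)+hi=8(80)=105
lo=3(31)+hi=8(80)=111
lo=4(45)+hi=8(80)=125
lo=4(45)+hi=7(80)=125
lo=4(45)+hi=6(67)=112

Yes: 45+67=112


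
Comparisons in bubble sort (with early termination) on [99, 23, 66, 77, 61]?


Algorithm: bubble sort (with early termination)
Input: [99, 23, 66, 77, 61]
Sorted: [23, 61, 66, 77, 99]

10


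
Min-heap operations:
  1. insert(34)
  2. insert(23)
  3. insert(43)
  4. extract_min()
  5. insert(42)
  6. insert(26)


insert(34) -> [34]
insert(23) -> [23, 34]
insert(43) -> [23, 34, 43]
extract_min()->23, [34, 43]
insert(42) -> [34, 43, 42]
insert(26) -> [26, 34, 42, 43]

Final heap: [26, 34, 42, 43]


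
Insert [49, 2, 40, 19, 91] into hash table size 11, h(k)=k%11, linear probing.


Insert 49: h=5 -> slot 5
Insert 2: h=2 -> slot 2
Insert 40: h=7 -> slot 7
Insert 19: h=8 -> slot 8
Insert 91: h=3 -> slot 3

Table: [None, None, 2, 91, None, 49, None, 40, 19, None, None]


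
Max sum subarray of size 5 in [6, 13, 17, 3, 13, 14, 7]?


[0:5]: 52
[1:6]: 60
[2:7]: 54

Max: 60 at [1:6]


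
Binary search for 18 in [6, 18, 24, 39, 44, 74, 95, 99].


Step 1: lo=0, hi=7, mid=3, val=39
Step 2: lo=0, hi=2, mid=1, val=18

Found at index 1


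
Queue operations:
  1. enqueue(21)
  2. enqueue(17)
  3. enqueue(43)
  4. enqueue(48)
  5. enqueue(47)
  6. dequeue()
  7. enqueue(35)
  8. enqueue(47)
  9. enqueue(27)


enqueue(21) -> [21]
enqueue(17) -> [21, 17]
enqueue(43) -> [21, 17, 43]
enqueue(48) -> [21, 17, 43, 48]
enqueue(47) -> [21, 17, 43, 48, 47]
dequeue()->21, [17, 43, 48, 47]
enqueue(35) -> [17, 43, 48, 47, 35]
enqueue(47) -> [17, 43, 48, 47, 35, 47]
enqueue(27) -> [17, 43, 48, 47, 35, 47, 27]

Final queue: [17, 43, 48, 47, 35, 47, 27]


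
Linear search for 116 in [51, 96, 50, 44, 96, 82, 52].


i=0: 51!=116
i=1: 96!=116
i=2: 50!=116
i=3: 44!=116
i=4: 96!=116
i=5: 82!=116
i=6: 52!=116

Not found, 7 comps


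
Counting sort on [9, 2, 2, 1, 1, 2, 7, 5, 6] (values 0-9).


Input: [9, 2, 2, 1, 1, 2, 7, 5, 6]
Counts: [0, 2, 3, 0, 0, 1, 1, 1, 0, 1]

Sorted: [1, 1, 2, 2, 2, 5, 6, 7, 9]


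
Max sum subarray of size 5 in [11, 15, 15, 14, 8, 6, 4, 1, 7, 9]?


[0:5]: 63
[1:6]: 58
[2:7]: 47
[3:8]: 33
[4:9]: 26
[5:10]: 27

Max: 63 at [0:5]


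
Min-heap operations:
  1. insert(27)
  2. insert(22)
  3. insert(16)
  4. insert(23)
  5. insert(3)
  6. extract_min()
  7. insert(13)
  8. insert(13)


insert(27) -> [27]
insert(22) -> [22, 27]
insert(16) -> [16, 27, 22]
insert(23) -> [16, 23, 22, 27]
insert(3) -> [3, 16, 22, 27, 23]
extract_min()->3, [16, 23, 22, 27]
insert(13) -> [13, 16, 22, 27, 23]
insert(13) -> [13, 16, 13, 27, 23, 22]

Final heap: [13, 16, 13, 27, 23, 22]


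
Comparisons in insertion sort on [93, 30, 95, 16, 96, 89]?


Algorithm: insertion sort
Input: [93, 30, 95, 16, 96, 89]
Sorted: [16, 30, 89, 93, 95, 96]

10


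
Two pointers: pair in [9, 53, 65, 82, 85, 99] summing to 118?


lo=0(9)+hi=5(99)=108
lo=1(53)+hi=5(99)=152
lo=1(53)+hi=4(85)=138
lo=1(53)+hi=3(82)=135
lo=1(53)+hi=2(65)=118

Yes: 53+65=118


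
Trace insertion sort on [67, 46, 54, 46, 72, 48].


Initial: [67, 46, 54, 46, 72, 48]
Insert 46: [46, 67, 54, 46, 72, 48]
Insert 54: [46, 54, 67, 46, 72, 48]
Insert 46: [46, 46, 54, 67, 72, 48]
Insert 72: [46, 46, 54, 67, 72, 48]
Insert 48: [46, 46, 48, 54, 67, 72]

Sorted: [46, 46, 48, 54, 67, 72]


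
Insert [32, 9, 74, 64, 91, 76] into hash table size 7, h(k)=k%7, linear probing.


Insert 32: h=4 -> slot 4
Insert 9: h=2 -> slot 2
Insert 74: h=4, 1 probes -> slot 5
Insert 64: h=1 -> slot 1
Insert 91: h=0 -> slot 0
Insert 76: h=6 -> slot 6

Table: [91, 64, 9, None, 32, 74, 76]


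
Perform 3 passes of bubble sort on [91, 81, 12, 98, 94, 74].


Initial: [91, 81, 12, 98, 94, 74]
Pass 1: [81, 12, 91, 94, 74, 98] (4 swaps)
Pass 2: [12, 81, 91, 74, 94, 98] (2 swaps)
Pass 3: [12, 81, 74, 91, 94, 98] (1 swaps)

After 3 passes: [12, 81, 74, 91, 94, 98]


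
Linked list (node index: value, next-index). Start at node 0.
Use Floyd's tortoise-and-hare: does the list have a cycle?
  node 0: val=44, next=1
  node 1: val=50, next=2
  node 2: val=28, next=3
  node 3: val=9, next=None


Floyd's tortoise (slow, +1) and hare (fast, +2):
  init: slow=0, fast=0
  step 1: slow=1, fast=2
  step 2: fast 2->3->None, no cycle

Cycle: no


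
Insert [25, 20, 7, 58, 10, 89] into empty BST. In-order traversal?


Insert 25: root
Insert 20: L from 25
Insert 7: L from 25 -> L from 20
Insert 58: R from 25
Insert 10: L from 25 -> L from 20 -> R from 7
Insert 89: R from 25 -> R from 58

In-order: [7, 10, 20, 25, 58, 89]


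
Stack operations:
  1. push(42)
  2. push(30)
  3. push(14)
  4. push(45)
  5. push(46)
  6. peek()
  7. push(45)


push(42) -> [42]
push(30) -> [42, 30]
push(14) -> [42, 30, 14]
push(45) -> [42, 30, 14, 45]
push(46) -> [42, 30, 14, 45, 46]
peek()->46
push(45) -> [42, 30, 14, 45, 46, 45]

Final stack: [42, 30, 14, 45, 46, 45]


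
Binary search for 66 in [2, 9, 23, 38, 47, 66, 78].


Step 1: lo=0, hi=6, mid=3, val=38
Step 2: lo=4, hi=6, mid=5, val=66

Found at index 5


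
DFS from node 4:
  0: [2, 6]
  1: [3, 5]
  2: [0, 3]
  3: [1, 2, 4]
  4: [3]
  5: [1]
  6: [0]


Visit 4, push [3]
Visit 3, push [2, 1]
Visit 1, push [5]
Visit 5, push []
Visit 2, push [0]
Visit 0, push [6]
Visit 6, push []

DFS order: [4, 3, 1, 5, 2, 0, 6]


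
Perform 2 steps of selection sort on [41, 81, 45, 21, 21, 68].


Initial: [41, 81, 45, 21, 21, 68]
Step 1: min=21 at 3
  Swap: [21, 81, 45, 41, 21, 68]
Step 2: min=21 at 4
  Swap: [21, 21, 45, 41, 81, 68]

After 2 steps: [21, 21, 45, 41, 81, 68]


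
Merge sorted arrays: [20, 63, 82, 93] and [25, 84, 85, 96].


Take 20 from A
Take 25 from B
Take 63 from A
Take 82 from A
Take 84 from B
Take 85 from B
Take 93 from A

Merged: [20, 25, 63, 82, 84, 85, 93, 96]


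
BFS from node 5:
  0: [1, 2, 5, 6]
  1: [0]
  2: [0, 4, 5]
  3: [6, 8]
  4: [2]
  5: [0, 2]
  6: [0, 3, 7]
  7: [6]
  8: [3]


Visit 5, enqueue [0, 2]
Visit 0, enqueue [1, 6]
Visit 2, enqueue [4]
Visit 1, enqueue []
Visit 6, enqueue [3, 7]
Visit 4, enqueue []
Visit 3, enqueue [8]
Visit 7, enqueue []
Visit 8, enqueue []

BFS order: [5, 0, 2, 1, 6, 4, 3, 7, 8]


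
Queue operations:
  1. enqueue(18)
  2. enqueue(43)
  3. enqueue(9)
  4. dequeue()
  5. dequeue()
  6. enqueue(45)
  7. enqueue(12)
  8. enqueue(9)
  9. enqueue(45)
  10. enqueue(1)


enqueue(18) -> [18]
enqueue(43) -> [18, 43]
enqueue(9) -> [18, 43, 9]
dequeue()->18, [43, 9]
dequeue()->43, [9]
enqueue(45) -> [9, 45]
enqueue(12) -> [9, 45, 12]
enqueue(9) -> [9, 45, 12, 9]
enqueue(45) -> [9, 45, 12, 9, 45]
enqueue(1) -> [9, 45, 12, 9, 45, 1]

Final queue: [9, 45, 12, 9, 45, 1]


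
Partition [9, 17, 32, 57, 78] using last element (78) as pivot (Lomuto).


Pivot: 78
  9 <= 78: advance i (no swap)
  17 <= 78: advance i (no swap)
  32 <= 78: advance i (no swap)
  57 <= 78: advance i (no swap)
Place pivot at 4: [9, 17, 32, 57, 78]

Partitioned: [9, 17, 32, 57, 78]


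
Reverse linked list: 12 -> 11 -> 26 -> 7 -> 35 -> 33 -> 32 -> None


Step 1: curr=12, set curr.next=prev(None) | reversed so far: 12
Step 2: curr=11, set curr.next=prev(12) | reversed so far: 11 -> 12
Step 3: curr=26, set curr.next=prev(11) | reversed so far: 26 -> 11 -> 12
Step 4: curr=7, set curr.next=prev(26) | reversed so far: 7 -> 26 -> 11 -> 12
Step 5: curr=35, set curr.next=prev(7) | reversed so far: 35 -> 7 -> 26 -> 11 -> 12
Step 6: curr=33, set curr.next=prev(35) | reversed so far: 33 -> 35 -> 7 -> 26 -> 11 -> 12
Step 7: curr=32, set curr.next=prev(33) | reversed so far: 32 -> 33 -> 35 -> 7 -> 26 -> 11 -> 12

32 -> 33 -> 35 -> 7 -> 26 -> 11 -> 12 -> None


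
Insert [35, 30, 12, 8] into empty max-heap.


Insert 35: [35]
Insert 30: [35, 30]
Insert 12: [35, 30, 12]
Insert 8: [35, 30, 12, 8]

Final heap: [35, 30, 12, 8]


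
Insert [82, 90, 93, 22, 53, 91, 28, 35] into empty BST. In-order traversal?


Insert 82: root
Insert 90: R from 82
Insert 93: R from 82 -> R from 90
Insert 22: L from 82
Insert 53: L from 82 -> R from 22
Insert 91: R from 82 -> R from 90 -> L from 93
Insert 28: L from 82 -> R from 22 -> L from 53
Insert 35: L from 82 -> R from 22 -> L from 53 -> R from 28

In-order: [22, 28, 35, 53, 82, 90, 91, 93]


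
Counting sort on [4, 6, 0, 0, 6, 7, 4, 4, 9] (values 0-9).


Input: [4, 6, 0, 0, 6, 7, 4, 4, 9]
Counts: [2, 0, 0, 0, 3, 0, 2, 1, 0, 1]

Sorted: [0, 0, 4, 4, 4, 6, 6, 7, 9]


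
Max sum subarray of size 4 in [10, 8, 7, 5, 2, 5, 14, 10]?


[0:4]: 30
[1:5]: 22
[2:6]: 19
[3:7]: 26
[4:8]: 31

Max: 31 at [4:8]


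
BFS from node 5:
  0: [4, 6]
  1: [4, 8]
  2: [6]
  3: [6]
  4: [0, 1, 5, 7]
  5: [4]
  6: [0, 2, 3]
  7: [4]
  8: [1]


Visit 5, enqueue [4]
Visit 4, enqueue [0, 1, 7]
Visit 0, enqueue [6]
Visit 1, enqueue [8]
Visit 7, enqueue []
Visit 6, enqueue [2, 3]
Visit 8, enqueue []
Visit 2, enqueue []
Visit 3, enqueue []

BFS order: [5, 4, 0, 1, 7, 6, 8, 2, 3]


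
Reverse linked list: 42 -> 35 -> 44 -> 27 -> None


Step 1: curr=42, set curr.next=prev(None) | reversed so far: 42
Step 2: curr=35, set curr.next=prev(42) | reversed so far: 35 -> 42
Step 3: curr=44, set curr.next=prev(35) | reversed so far: 44 -> 35 -> 42
Step 4: curr=27, set curr.next=prev(44) | reversed so far: 27 -> 44 -> 35 -> 42

27 -> 44 -> 35 -> 42 -> None


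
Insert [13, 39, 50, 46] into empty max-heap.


Insert 13: [13]
Insert 39: [39, 13]
Insert 50: [50, 13, 39]
Insert 46: [50, 46, 39, 13]

Final heap: [50, 46, 39, 13]


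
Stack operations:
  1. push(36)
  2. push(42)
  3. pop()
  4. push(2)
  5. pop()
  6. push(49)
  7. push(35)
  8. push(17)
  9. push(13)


push(36) -> [36]
push(42) -> [36, 42]
pop()->42, [36]
push(2) -> [36, 2]
pop()->2, [36]
push(49) -> [36, 49]
push(35) -> [36, 49, 35]
push(17) -> [36, 49, 35, 17]
push(13) -> [36, 49, 35, 17, 13]

Final stack: [36, 49, 35, 17, 13]


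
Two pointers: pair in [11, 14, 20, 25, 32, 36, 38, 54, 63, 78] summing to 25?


lo=0(11)+hi=9(78)=89
lo=0(11)+hi=8(63)=74
lo=0(11)+hi=7(54)=65
lo=0(11)+hi=6(38)=49
lo=0(11)+hi=5(36)=47
lo=0(11)+hi=4(32)=43
lo=0(11)+hi=3(25)=36
lo=0(11)+hi=2(20)=31
lo=0(11)+hi=1(14)=25

Yes: 11+14=25


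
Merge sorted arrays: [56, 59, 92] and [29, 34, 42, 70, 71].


Take 29 from B
Take 34 from B
Take 42 from B
Take 56 from A
Take 59 from A
Take 70 from B
Take 71 from B

Merged: [29, 34, 42, 56, 59, 70, 71, 92]


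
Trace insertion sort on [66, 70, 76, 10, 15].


Initial: [66, 70, 76, 10, 15]
Insert 70: [66, 70, 76, 10, 15]
Insert 76: [66, 70, 76, 10, 15]
Insert 10: [10, 66, 70, 76, 15]
Insert 15: [10, 15, 66, 70, 76]

Sorted: [10, 15, 66, 70, 76]


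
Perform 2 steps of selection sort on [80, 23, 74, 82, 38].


Initial: [80, 23, 74, 82, 38]
Step 1: min=23 at 1
  Swap: [23, 80, 74, 82, 38]
Step 2: min=38 at 4
  Swap: [23, 38, 74, 82, 80]

After 2 steps: [23, 38, 74, 82, 80]


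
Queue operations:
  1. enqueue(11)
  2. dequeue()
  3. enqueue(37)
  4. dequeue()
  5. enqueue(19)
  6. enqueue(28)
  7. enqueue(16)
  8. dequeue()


enqueue(11) -> [11]
dequeue()->11, []
enqueue(37) -> [37]
dequeue()->37, []
enqueue(19) -> [19]
enqueue(28) -> [19, 28]
enqueue(16) -> [19, 28, 16]
dequeue()->19, [28, 16]

Final queue: [28, 16]


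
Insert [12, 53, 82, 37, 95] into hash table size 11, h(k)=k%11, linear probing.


Insert 12: h=1 -> slot 1
Insert 53: h=9 -> slot 9
Insert 82: h=5 -> slot 5
Insert 37: h=4 -> slot 4
Insert 95: h=7 -> slot 7

Table: [None, 12, None, None, 37, 82, None, 95, None, 53, None]


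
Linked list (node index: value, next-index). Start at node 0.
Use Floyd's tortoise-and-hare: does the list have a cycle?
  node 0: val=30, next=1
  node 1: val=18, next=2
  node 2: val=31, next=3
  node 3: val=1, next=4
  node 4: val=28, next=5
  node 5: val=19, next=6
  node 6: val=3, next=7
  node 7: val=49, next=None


Floyd's tortoise (slow, +1) and hare (fast, +2):
  init: slow=0, fast=0
  step 1: slow=1, fast=2
  step 2: slow=2, fast=4
  step 3: slow=3, fast=6
  step 4: fast 6->7->None, no cycle

Cycle: no


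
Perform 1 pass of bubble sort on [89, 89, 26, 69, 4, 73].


Initial: [89, 89, 26, 69, 4, 73]
Pass 1: [89, 26, 69, 4, 73, 89] (4 swaps)

After 1 pass: [89, 26, 69, 4, 73, 89]


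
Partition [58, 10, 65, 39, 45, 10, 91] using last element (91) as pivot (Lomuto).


Pivot: 91
  58 <= 91: advance i (no swap)
  10 <= 91: advance i (no swap)
  65 <= 91: advance i (no swap)
  39 <= 91: advance i (no swap)
  45 <= 91: advance i (no swap)
  10 <= 91: advance i (no swap)
Place pivot at 6: [58, 10, 65, 39, 45, 10, 91]

Partitioned: [58, 10, 65, 39, 45, 10, 91]


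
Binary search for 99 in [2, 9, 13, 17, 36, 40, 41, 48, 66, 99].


Step 1: lo=0, hi=9, mid=4, val=36
Step 2: lo=5, hi=9, mid=7, val=48
Step 3: lo=8, hi=9, mid=8, val=66
Step 4: lo=9, hi=9, mid=9, val=99

Found at index 9


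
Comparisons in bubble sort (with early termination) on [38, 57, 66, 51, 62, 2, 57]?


Algorithm: bubble sort (with early termination)
Input: [38, 57, 66, 51, 62, 2, 57]
Sorted: [2, 38, 51, 57, 57, 62, 66]

21


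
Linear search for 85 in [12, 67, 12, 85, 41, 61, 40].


i=0: 12!=85
i=1: 67!=85
i=2: 12!=85
i=3: 85==85 found!

Found at 3, 4 comps


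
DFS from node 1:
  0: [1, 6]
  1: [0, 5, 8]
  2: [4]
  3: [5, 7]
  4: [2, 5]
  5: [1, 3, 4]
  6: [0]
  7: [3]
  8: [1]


Visit 1, push [8, 5, 0]
Visit 0, push [6]
Visit 6, push []
Visit 5, push [4, 3]
Visit 3, push [7]
Visit 7, push []
Visit 4, push [2]
Visit 2, push []
Visit 8, push []

DFS order: [1, 0, 6, 5, 3, 7, 4, 2, 8]


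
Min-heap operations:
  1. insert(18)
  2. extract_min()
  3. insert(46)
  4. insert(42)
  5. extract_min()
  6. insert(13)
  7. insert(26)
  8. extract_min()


insert(18) -> [18]
extract_min()->18, []
insert(46) -> [46]
insert(42) -> [42, 46]
extract_min()->42, [46]
insert(13) -> [13, 46]
insert(26) -> [13, 46, 26]
extract_min()->13, [26, 46]

Final heap: [26, 46]


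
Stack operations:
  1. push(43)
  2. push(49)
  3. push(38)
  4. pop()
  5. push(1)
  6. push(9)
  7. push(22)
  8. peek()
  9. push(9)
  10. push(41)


push(43) -> [43]
push(49) -> [43, 49]
push(38) -> [43, 49, 38]
pop()->38, [43, 49]
push(1) -> [43, 49, 1]
push(9) -> [43, 49, 1, 9]
push(22) -> [43, 49, 1, 9, 22]
peek()->22
push(9) -> [43, 49, 1, 9, 22, 9]
push(41) -> [43, 49, 1, 9, 22, 9, 41]

Final stack: [43, 49, 1, 9, 22, 9, 41]


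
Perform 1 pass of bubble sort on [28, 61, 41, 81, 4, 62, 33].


Initial: [28, 61, 41, 81, 4, 62, 33]
Pass 1: [28, 41, 61, 4, 62, 33, 81] (4 swaps)

After 1 pass: [28, 41, 61, 4, 62, 33, 81]


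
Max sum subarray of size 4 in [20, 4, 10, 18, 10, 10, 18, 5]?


[0:4]: 52
[1:5]: 42
[2:6]: 48
[3:7]: 56
[4:8]: 43

Max: 56 at [3:7]


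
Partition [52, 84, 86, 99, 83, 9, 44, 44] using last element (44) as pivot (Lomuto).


Pivot: 44
  9 <= 44: swap -> [9, 84, 86, 99, 83, 52, 44, 44]
  44 <= 44: swap -> [9, 44, 86, 99, 83, 52, 84, 44]
Place pivot at 2: [9, 44, 44, 99, 83, 52, 84, 86]

Partitioned: [9, 44, 44, 99, 83, 52, 84, 86]


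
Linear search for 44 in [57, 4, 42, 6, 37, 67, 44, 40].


i=0: 57!=44
i=1: 4!=44
i=2: 42!=44
i=3: 6!=44
i=4: 37!=44
i=5: 67!=44
i=6: 44==44 found!

Found at 6, 7 comps


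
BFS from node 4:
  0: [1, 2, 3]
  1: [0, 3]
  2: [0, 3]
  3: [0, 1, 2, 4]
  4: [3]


Visit 4, enqueue [3]
Visit 3, enqueue [0, 1, 2]
Visit 0, enqueue []
Visit 1, enqueue []
Visit 2, enqueue []

BFS order: [4, 3, 0, 1, 2]


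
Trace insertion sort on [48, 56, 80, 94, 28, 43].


Initial: [48, 56, 80, 94, 28, 43]
Insert 56: [48, 56, 80, 94, 28, 43]
Insert 80: [48, 56, 80, 94, 28, 43]
Insert 94: [48, 56, 80, 94, 28, 43]
Insert 28: [28, 48, 56, 80, 94, 43]
Insert 43: [28, 43, 48, 56, 80, 94]

Sorted: [28, 43, 48, 56, 80, 94]


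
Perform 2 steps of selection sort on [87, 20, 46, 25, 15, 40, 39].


Initial: [87, 20, 46, 25, 15, 40, 39]
Step 1: min=15 at 4
  Swap: [15, 20, 46, 25, 87, 40, 39]
Step 2: min=20 at 1
  Swap: [15, 20, 46, 25, 87, 40, 39]

After 2 steps: [15, 20, 46, 25, 87, 40, 39]


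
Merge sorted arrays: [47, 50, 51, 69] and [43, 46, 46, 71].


Take 43 from B
Take 46 from B
Take 46 from B
Take 47 from A
Take 50 from A
Take 51 from A
Take 69 from A

Merged: [43, 46, 46, 47, 50, 51, 69, 71]


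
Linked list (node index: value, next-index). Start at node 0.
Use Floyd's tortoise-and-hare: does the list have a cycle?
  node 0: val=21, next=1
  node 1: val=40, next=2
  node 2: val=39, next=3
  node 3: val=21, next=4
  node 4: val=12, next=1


Floyd's tortoise (slow, +1) and hare (fast, +2):
  init: slow=0, fast=0
  step 1: slow=1, fast=2
  step 2: slow=2, fast=4
  step 3: slow=3, fast=2
  step 4: slow=4, fast=4
  slow == fast at node 4: cycle detected

Cycle: yes


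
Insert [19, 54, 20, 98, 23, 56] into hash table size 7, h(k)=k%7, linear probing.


Insert 19: h=5 -> slot 5
Insert 54: h=5, 1 probes -> slot 6
Insert 20: h=6, 1 probes -> slot 0
Insert 98: h=0, 1 probes -> slot 1
Insert 23: h=2 -> slot 2
Insert 56: h=0, 3 probes -> slot 3

Table: [20, 98, 23, 56, None, 19, 54]


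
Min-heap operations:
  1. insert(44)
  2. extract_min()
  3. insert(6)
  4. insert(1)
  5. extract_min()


insert(44) -> [44]
extract_min()->44, []
insert(6) -> [6]
insert(1) -> [1, 6]
extract_min()->1, [6]

Final heap: [6]


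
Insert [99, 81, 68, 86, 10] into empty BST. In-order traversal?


Insert 99: root
Insert 81: L from 99
Insert 68: L from 99 -> L from 81
Insert 86: L from 99 -> R from 81
Insert 10: L from 99 -> L from 81 -> L from 68

In-order: [10, 68, 81, 86, 99]


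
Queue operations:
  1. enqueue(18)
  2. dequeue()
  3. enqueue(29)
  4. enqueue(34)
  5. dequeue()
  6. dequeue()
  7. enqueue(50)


enqueue(18) -> [18]
dequeue()->18, []
enqueue(29) -> [29]
enqueue(34) -> [29, 34]
dequeue()->29, [34]
dequeue()->34, []
enqueue(50) -> [50]

Final queue: [50]


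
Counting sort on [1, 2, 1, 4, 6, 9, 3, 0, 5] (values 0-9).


Input: [1, 2, 1, 4, 6, 9, 3, 0, 5]
Counts: [1, 2, 1, 1, 1, 1, 1, 0, 0, 1]

Sorted: [0, 1, 1, 2, 3, 4, 5, 6, 9]


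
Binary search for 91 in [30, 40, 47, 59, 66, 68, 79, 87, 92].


Step 1: lo=0, hi=8, mid=4, val=66
Step 2: lo=5, hi=8, mid=6, val=79
Step 3: lo=7, hi=8, mid=7, val=87
Step 4: lo=8, hi=8, mid=8, val=92

Not found


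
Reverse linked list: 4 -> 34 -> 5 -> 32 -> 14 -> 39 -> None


Step 1: curr=4, set curr.next=prev(None) | reversed so far: 4
Step 2: curr=34, set curr.next=prev(4) | reversed so far: 34 -> 4
Step 3: curr=5, set curr.next=prev(34) | reversed so far: 5 -> 34 -> 4
Step 4: curr=32, set curr.next=prev(5) | reversed so far: 32 -> 5 -> 34 -> 4
Step 5: curr=14, set curr.next=prev(32) | reversed so far: 14 -> 32 -> 5 -> 34 -> 4
Step 6: curr=39, set curr.next=prev(14) | reversed so far: 39 -> 14 -> 32 -> 5 -> 34 -> 4

39 -> 14 -> 32 -> 5 -> 34 -> 4 -> None


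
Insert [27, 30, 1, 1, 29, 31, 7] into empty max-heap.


Insert 27: [27]
Insert 30: [30, 27]
Insert 1: [30, 27, 1]
Insert 1: [30, 27, 1, 1]
Insert 29: [30, 29, 1, 1, 27]
Insert 31: [31, 29, 30, 1, 27, 1]
Insert 7: [31, 29, 30, 1, 27, 1, 7]

Final heap: [31, 29, 30, 1, 27, 1, 7]


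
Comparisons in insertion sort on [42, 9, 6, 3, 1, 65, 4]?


Algorithm: insertion sort
Input: [42, 9, 6, 3, 1, 65, 4]
Sorted: [1, 3, 4, 6, 9, 42, 65]

16


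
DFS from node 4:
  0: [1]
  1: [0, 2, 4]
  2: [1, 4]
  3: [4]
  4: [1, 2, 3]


Visit 4, push [3, 2, 1]
Visit 1, push [2, 0]
Visit 0, push []
Visit 2, push []
Visit 3, push []

DFS order: [4, 1, 0, 2, 3]


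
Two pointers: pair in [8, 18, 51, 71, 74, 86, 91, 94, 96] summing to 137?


lo=0(8)+hi=8(96)=104
lo=1(18)+hi=8(96)=114
lo=2(51)+hi=8(96)=147
lo=2(51)+hi=7(94)=145
lo=2(51)+hi=6(91)=142
lo=2(51)+hi=5(86)=137

Yes: 51+86=137


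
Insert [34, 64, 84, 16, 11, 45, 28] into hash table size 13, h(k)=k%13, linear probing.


Insert 34: h=8 -> slot 8
Insert 64: h=12 -> slot 12
Insert 84: h=6 -> slot 6
Insert 16: h=3 -> slot 3
Insert 11: h=11 -> slot 11
Insert 45: h=6, 1 probes -> slot 7
Insert 28: h=2 -> slot 2

Table: [None, None, 28, 16, None, None, 84, 45, 34, None, None, 11, 64]


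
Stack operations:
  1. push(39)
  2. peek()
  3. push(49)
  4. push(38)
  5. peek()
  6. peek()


push(39) -> [39]
peek()->39
push(49) -> [39, 49]
push(38) -> [39, 49, 38]
peek()->38
peek()->38

Final stack: [39, 49, 38]


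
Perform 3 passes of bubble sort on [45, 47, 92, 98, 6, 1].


Initial: [45, 47, 92, 98, 6, 1]
Pass 1: [45, 47, 92, 6, 1, 98] (2 swaps)
Pass 2: [45, 47, 6, 1, 92, 98] (2 swaps)
Pass 3: [45, 6, 1, 47, 92, 98] (2 swaps)

After 3 passes: [45, 6, 1, 47, 92, 98]


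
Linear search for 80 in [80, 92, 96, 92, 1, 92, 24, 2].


i=0: 80==80 found!

Found at 0, 1 comps


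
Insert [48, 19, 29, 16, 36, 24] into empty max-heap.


Insert 48: [48]
Insert 19: [48, 19]
Insert 29: [48, 19, 29]
Insert 16: [48, 19, 29, 16]
Insert 36: [48, 36, 29, 16, 19]
Insert 24: [48, 36, 29, 16, 19, 24]

Final heap: [48, 36, 29, 16, 19, 24]


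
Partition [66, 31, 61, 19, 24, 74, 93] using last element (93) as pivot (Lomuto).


Pivot: 93
  66 <= 93: advance i (no swap)
  31 <= 93: advance i (no swap)
  61 <= 93: advance i (no swap)
  19 <= 93: advance i (no swap)
  24 <= 93: advance i (no swap)
  74 <= 93: advance i (no swap)
Place pivot at 6: [66, 31, 61, 19, 24, 74, 93]

Partitioned: [66, 31, 61, 19, 24, 74, 93]


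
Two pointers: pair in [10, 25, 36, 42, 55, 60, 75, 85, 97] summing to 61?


lo=0(10)+hi=8(97)=107
lo=0(10)+hi=7(85)=95
lo=0(10)+hi=6(75)=85
lo=0(10)+hi=5(60)=70
lo=0(10)+hi=4(55)=65
lo=0(10)+hi=3(42)=52
lo=1(25)+hi=3(42)=67
lo=1(25)+hi=2(36)=61

Yes: 25+36=61


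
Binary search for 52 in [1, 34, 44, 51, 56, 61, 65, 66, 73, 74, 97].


Step 1: lo=0, hi=10, mid=5, val=61
Step 2: lo=0, hi=4, mid=2, val=44
Step 3: lo=3, hi=4, mid=3, val=51
Step 4: lo=4, hi=4, mid=4, val=56

Not found


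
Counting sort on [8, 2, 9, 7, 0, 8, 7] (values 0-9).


Input: [8, 2, 9, 7, 0, 8, 7]
Counts: [1, 0, 1, 0, 0, 0, 0, 2, 2, 1]

Sorted: [0, 2, 7, 7, 8, 8, 9]


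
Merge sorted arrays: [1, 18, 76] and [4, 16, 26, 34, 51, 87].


Take 1 from A
Take 4 from B
Take 16 from B
Take 18 from A
Take 26 from B
Take 34 from B
Take 51 from B
Take 76 from A

Merged: [1, 4, 16, 18, 26, 34, 51, 76, 87]


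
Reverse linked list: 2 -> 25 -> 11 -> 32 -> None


Step 1: curr=2, set curr.next=prev(None) | reversed so far: 2
Step 2: curr=25, set curr.next=prev(2) | reversed so far: 25 -> 2
Step 3: curr=11, set curr.next=prev(25) | reversed so far: 11 -> 25 -> 2
Step 4: curr=32, set curr.next=prev(11) | reversed so far: 32 -> 11 -> 25 -> 2

32 -> 11 -> 25 -> 2 -> None


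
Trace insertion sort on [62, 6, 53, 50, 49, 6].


Initial: [62, 6, 53, 50, 49, 6]
Insert 6: [6, 62, 53, 50, 49, 6]
Insert 53: [6, 53, 62, 50, 49, 6]
Insert 50: [6, 50, 53, 62, 49, 6]
Insert 49: [6, 49, 50, 53, 62, 6]
Insert 6: [6, 6, 49, 50, 53, 62]

Sorted: [6, 6, 49, 50, 53, 62]


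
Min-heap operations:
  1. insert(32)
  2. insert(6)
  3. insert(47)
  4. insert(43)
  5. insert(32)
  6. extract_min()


insert(32) -> [32]
insert(6) -> [6, 32]
insert(47) -> [6, 32, 47]
insert(43) -> [6, 32, 47, 43]
insert(32) -> [6, 32, 47, 43, 32]
extract_min()->6, [32, 32, 47, 43]

Final heap: [32, 32, 47, 43]


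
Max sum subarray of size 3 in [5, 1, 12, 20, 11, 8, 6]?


[0:3]: 18
[1:4]: 33
[2:5]: 43
[3:6]: 39
[4:7]: 25

Max: 43 at [2:5]


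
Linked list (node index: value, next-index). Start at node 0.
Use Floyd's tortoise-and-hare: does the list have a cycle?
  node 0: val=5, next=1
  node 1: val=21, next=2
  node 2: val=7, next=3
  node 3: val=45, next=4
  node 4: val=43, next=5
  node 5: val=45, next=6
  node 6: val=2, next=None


Floyd's tortoise (slow, +1) and hare (fast, +2):
  init: slow=0, fast=0
  step 1: slow=1, fast=2
  step 2: slow=2, fast=4
  step 3: slow=3, fast=6
  step 4: fast -> None, no cycle

Cycle: no


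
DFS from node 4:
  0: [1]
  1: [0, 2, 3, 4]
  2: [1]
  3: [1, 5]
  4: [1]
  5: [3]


Visit 4, push [1]
Visit 1, push [3, 2, 0]
Visit 0, push []
Visit 2, push []
Visit 3, push [5]
Visit 5, push []

DFS order: [4, 1, 0, 2, 3, 5]


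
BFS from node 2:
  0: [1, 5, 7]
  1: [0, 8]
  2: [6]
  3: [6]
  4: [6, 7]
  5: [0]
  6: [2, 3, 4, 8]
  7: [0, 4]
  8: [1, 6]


Visit 2, enqueue [6]
Visit 6, enqueue [3, 4, 8]
Visit 3, enqueue []
Visit 4, enqueue [7]
Visit 8, enqueue [1]
Visit 7, enqueue [0]
Visit 1, enqueue []
Visit 0, enqueue [5]
Visit 5, enqueue []

BFS order: [2, 6, 3, 4, 8, 7, 1, 0, 5]


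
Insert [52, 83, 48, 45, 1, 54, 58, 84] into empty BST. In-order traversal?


Insert 52: root
Insert 83: R from 52
Insert 48: L from 52
Insert 45: L from 52 -> L from 48
Insert 1: L from 52 -> L from 48 -> L from 45
Insert 54: R from 52 -> L from 83
Insert 58: R from 52 -> L from 83 -> R from 54
Insert 84: R from 52 -> R from 83

In-order: [1, 45, 48, 52, 54, 58, 83, 84]


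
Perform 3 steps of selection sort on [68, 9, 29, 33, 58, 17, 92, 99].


Initial: [68, 9, 29, 33, 58, 17, 92, 99]
Step 1: min=9 at 1
  Swap: [9, 68, 29, 33, 58, 17, 92, 99]
Step 2: min=17 at 5
  Swap: [9, 17, 29, 33, 58, 68, 92, 99]
Step 3: min=29 at 2
  Swap: [9, 17, 29, 33, 58, 68, 92, 99]

After 3 steps: [9, 17, 29, 33, 58, 68, 92, 99]


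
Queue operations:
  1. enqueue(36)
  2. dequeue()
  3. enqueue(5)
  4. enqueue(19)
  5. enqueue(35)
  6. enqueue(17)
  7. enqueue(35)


enqueue(36) -> [36]
dequeue()->36, []
enqueue(5) -> [5]
enqueue(19) -> [5, 19]
enqueue(35) -> [5, 19, 35]
enqueue(17) -> [5, 19, 35, 17]
enqueue(35) -> [5, 19, 35, 17, 35]

Final queue: [5, 19, 35, 17, 35]


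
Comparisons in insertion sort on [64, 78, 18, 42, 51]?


Algorithm: insertion sort
Input: [64, 78, 18, 42, 51]
Sorted: [18, 42, 51, 64, 78]

9


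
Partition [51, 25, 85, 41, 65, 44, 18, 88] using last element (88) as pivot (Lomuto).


Pivot: 88
  51 <= 88: advance i (no swap)
  25 <= 88: advance i (no swap)
  85 <= 88: advance i (no swap)
  41 <= 88: advance i (no swap)
  65 <= 88: advance i (no swap)
  44 <= 88: advance i (no swap)
  18 <= 88: advance i (no swap)
Place pivot at 7: [51, 25, 85, 41, 65, 44, 18, 88]

Partitioned: [51, 25, 85, 41, 65, 44, 18, 88]


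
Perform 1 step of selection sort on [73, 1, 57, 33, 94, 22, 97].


Initial: [73, 1, 57, 33, 94, 22, 97]
Step 1: min=1 at 1
  Swap: [1, 73, 57, 33, 94, 22, 97]

After 1 step: [1, 73, 57, 33, 94, 22, 97]


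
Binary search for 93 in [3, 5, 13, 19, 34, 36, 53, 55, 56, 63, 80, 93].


Step 1: lo=0, hi=11, mid=5, val=36
Step 2: lo=6, hi=11, mid=8, val=56
Step 3: lo=9, hi=11, mid=10, val=80
Step 4: lo=11, hi=11, mid=11, val=93

Found at index 11


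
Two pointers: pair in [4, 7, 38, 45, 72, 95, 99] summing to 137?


lo=0(4)+hi=6(99)=103
lo=1(7)+hi=6(99)=106
lo=2(38)+hi=6(99)=137

Yes: 38+99=137


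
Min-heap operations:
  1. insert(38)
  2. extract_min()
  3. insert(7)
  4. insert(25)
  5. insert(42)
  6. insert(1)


insert(38) -> [38]
extract_min()->38, []
insert(7) -> [7]
insert(25) -> [7, 25]
insert(42) -> [7, 25, 42]
insert(1) -> [1, 7, 42, 25]

Final heap: [1, 7, 42, 25]


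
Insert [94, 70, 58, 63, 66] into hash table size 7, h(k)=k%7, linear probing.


Insert 94: h=3 -> slot 3
Insert 70: h=0 -> slot 0
Insert 58: h=2 -> slot 2
Insert 63: h=0, 1 probes -> slot 1
Insert 66: h=3, 1 probes -> slot 4

Table: [70, 63, 58, 94, 66, None, None]


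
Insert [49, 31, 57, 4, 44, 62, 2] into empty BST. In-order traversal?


Insert 49: root
Insert 31: L from 49
Insert 57: R from 49
Insert 4: L from 49 -> L from 31
Insert 44: L from 49 -> R from 31
Insert 62: R from 49 -> R from 57
Insert 2: L from 49 -> L from 31 -> L from 4

In-order: [2, 4, 31, 44, 49, 57, 62]


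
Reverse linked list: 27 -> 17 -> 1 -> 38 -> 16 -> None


Step 1: curr=27, set curr.next=prev(None) | reversed so far: 27
Step 2: curr=17, set curr.next=prev(27) | reversed so far: 17 -> 27
Step 3: curr=1, set curr.next=prev(17) | reversed so far: 1 -> 17 -> 27
Step 4: curr=38, set curr.next=prev(1) | reversed so far: 38 -> 1 -> 17 -> 27
Step 5: curr=16, set curr.next=prev(38) | reversed so far: 16 -> 38 -> 1 -> 17 -> 27

16 -> 38 -> 1 -> 17 -> 27 -> None


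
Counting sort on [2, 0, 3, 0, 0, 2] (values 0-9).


Input: [2, 0, 3, 0, 0, 2]
Counts: [3, 0, 2, 1, 0, 0, 0, 0, 0, 0]

Sorted: [0, 0, 0, 2, 2, 3]


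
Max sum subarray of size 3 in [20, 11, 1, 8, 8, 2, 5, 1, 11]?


[0:3]: 32
[1:4]: 20
[2:5]: 17
[3:6]: 18
[4:7]: 15
[5:8]: 8
[6:9]: 17

Max: 32 at [0:3]


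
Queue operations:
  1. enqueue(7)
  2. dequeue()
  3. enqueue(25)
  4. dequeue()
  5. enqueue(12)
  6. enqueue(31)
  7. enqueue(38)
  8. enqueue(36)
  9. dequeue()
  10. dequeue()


enqueue(7) -> [7]
dequeue()->7, []
enqueue(25) -> [25]
dequeue()->25, []
enqueue(12) -> [12]
enqueue(31) -> [12, 31]
enqueue(38) -> [12, 31, 38]
enqueue(36) -> [12, 31, 38, 36]
dequeue()->12, [31, 38, 36]
dequeue()->31, [38, 36]

Final queue: [38, 36]


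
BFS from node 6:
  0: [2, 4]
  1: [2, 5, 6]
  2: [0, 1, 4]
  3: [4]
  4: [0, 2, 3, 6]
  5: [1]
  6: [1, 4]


Visit 6, enqueue [1, 4]
Visit 1, enqueue [2, 5]
Visit 4, enqueue [0, 3]
Visit 2, enqueue []
Visit 5, enqueue []
Visit 0, enqueue []
Visit 3, enqueue []

BFS order: [6, 1, 4, 2, 5, 0, 3]


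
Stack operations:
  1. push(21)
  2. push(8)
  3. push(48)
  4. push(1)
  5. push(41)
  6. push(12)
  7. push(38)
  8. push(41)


push(21) -> [21]
push(8) -> [21, 8]
push(48) -> [21, 8, 48]
push(1) -> [21, 8, 48, 1]
push(41) -> [21, 8, 48, 1, 41]
push(12) -> [21, 8, 48, 1, 41, 12]
push(38) -> [21, 8, 48, 1, 41, 12, 38]
push(41) -> [21, 8, 48, 1, 41, 12, 38, 41]

Final stack: [21, 8, 48, 1, 41, 12, 38, 41]


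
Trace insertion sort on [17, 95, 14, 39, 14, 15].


Initial: [17, 95, 14, 39, 14, 15]
Insert 95: [17, 95, 14, 39, 14, 15]
Insert 14: [14, 17, 95, 39, 14, 15]
Insert 39: [14, 17, 39, 95, 14, 15]
Insert 14: [14, 14, 17, 39, 95, 15]
Insert 15: [14, 14, 15, 17, 39, 95]

Sorted: [14, 14, 15, 17, 39, 95]


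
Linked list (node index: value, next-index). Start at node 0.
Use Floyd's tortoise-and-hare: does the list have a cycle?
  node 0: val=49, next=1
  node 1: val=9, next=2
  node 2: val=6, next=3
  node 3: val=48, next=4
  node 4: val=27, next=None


Floyd's tortoise (slow, +1) and hare (fast, +2):
  init: slow=0, fast=0
  step 1: slow=1, fast=2
  step 2: slow=2, fast=4
  step 3: fast -> None, no cycle

Cycle: no


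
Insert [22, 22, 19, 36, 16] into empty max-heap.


Insert 22: [22]
Insert 22: [22, 22]
Insert 19: [22, 22, 19]
Insert 36: [36, 22, 19, 22]
Insert 16: [36, 22, 19, 22, 16]

Final heap: [36, 22, 19, 22, 16]


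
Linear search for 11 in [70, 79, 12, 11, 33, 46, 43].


i=0: 70!=11
i=1: 79!=11
i=2: 12!=11
i=3: 11==11 found!

Found at 3, 4 comps


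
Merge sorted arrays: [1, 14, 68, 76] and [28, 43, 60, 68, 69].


Take 1 from A
Take 14 from A
Take 28 from B
Take 43 from B
Take 60 from B
Take 68 from A
Take 68 from B
Take 69 from B

Merged: [1, 14, 28, 43, 60, 68, 68, 69, 76]


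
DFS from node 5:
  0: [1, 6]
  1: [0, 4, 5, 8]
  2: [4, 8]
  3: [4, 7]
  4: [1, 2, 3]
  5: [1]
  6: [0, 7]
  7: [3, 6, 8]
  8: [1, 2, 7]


Visit 5, push [1]
Visit 1, push [8, 4, 0]
Visit 0, push [6]
Visit 6, push [7]
Visit 7, push [8, 3]
Visit 3, push [4]
Visit 4, push [2]
Visit 2, push [8]
Visit 8, push []

DFS order: [5, 1, 0, 6, 7, 3, 4, 2, 8]


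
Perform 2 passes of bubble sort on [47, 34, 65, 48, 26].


Initial: [47, 34, 65, 48, 26]
Pass 1: [34, 47, 48, 26, 65] (3 swaps)
Pass 2: [34, 47, 26, 48, 65] (1 swaps)

After 2 passes: [34, 47, 26, 48, 65]


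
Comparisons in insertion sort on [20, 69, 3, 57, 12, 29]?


Algorithm: insertion sort
Input: [20, 69, 3, 57, 12, 29]
Sorted: [3, 12, 20, 29, 57, 69]

12


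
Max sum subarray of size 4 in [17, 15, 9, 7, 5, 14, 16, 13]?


[0:4]: 48
[1:5]: 36
[2:6]: 35
[3:7]: 42
[4:8]: 48

Max: 48 at [0:4]


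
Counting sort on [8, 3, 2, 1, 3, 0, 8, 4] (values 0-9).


Input: [8, 3, 2, 1, 3, 0, 8, 4]
Counts: [1, 1, 1, 2, 1, 0, 0, 0, 2, 0]

Sorted: [0, 1, 2, 3, 3, 4, 8, 8]
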